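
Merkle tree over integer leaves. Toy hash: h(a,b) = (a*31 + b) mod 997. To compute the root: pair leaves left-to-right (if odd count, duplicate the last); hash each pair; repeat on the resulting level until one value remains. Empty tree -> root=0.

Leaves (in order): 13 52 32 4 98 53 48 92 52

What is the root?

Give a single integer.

Answer: 307

Derivation:
L0: [13, 52, 32, 4, 98, 53, 48, 92, 52]
L1: h(13,52)=(13*31+52)%997=455 h(32,4)=(32*31+4)%997=996 h(98,53)=(98*31+53)%997=100 h(48,92)=(48*31+92)%997=583 h(52,52)=(52*31+52)%997=667 -> [455, 996, 100, 583, 667]
L2: h(455,996)=(455*31+996)%997=146 h(100,583)=(100*31+583)%997=692 h(667,667)=(667*31+667)%997=407 -> [146, 692, 407]
L3: h(146,692)=(146*31+692)%997=233 h(407,407)=(407*31+407)%997=63 -> [233, 63]
L4: h(233,63)=(233*31+63)%997=307 -> [307]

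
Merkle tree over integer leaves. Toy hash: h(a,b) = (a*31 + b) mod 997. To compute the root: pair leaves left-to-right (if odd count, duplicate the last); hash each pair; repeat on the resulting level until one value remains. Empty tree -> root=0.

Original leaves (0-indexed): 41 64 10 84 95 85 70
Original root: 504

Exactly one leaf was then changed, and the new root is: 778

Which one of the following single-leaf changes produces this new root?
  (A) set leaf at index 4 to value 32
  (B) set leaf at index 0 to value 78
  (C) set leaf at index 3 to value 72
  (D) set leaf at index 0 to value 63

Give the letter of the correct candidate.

Answer: A

Derivation:
Original leaves: [41, 64, 10, 84, 95, 85, 70]
Target new root: 778
Try each candidate change and compute the resulting root:
Candidate A: set leaf[4] = 32 -> leaves = [41, 64, 10, 84, 32, 85, 70]
  L0: [41, 64, 10, 84, 32, 85, 70]
  L1: h(41,64)=(41*31+64)%997=338 h(10,84)=(10*31+84)%997=394 h(32,85)=(32*31+85)%997=80 h(70,70)=(70*31+70)%997=246 -> [338, 394, 80, 246]
  L2: h(338,394)=(338*31+394)%997=902 h(80,246)=(80*31+246)%997=732 -> [902, 732]
  L3: h(902,732)=(902*31+732)%997=778 -> [778]
  root = 778 == target 778  ** MATCH **
Candidate B: set leaf[0] = 78 -> leaves = [78, 64, 10, 84, 95, 85, 70]
  L0: [78, 64, 10, 84, 95, 85, 70]
  L1: h(78,64)=(78*31+64)%997=488 h(10,84)=(10*31+84)%997=394 h(95,85)=(95*31+85)%997=39 h(70,70)=(70*31+70)%997=246 -> [488, 394, 39, 246]
  L2: h(488,394)=(488*31+394)%997=567 h(39,246)=(39*31+246)%997=458 -> [567, 458]
  L3: h(567,458)=(567*31+458)%997=89 -> [89]
  root = 89 != target 778
Candidate C: set leaf[3] = 72 -> leaves = [41, 64, 10, 72, 95, 85, 70]
  L0: [41, 64, 10, 72, 95, 85, 70]
  L1: h(41,64)=(41*31+64)%997=338 h(10,72)=(10*31+72)%997=382 h(95,85)=(95*31+85)%997=39 h(70,70)=(70*31+70)%997=246 -> [338, 382, 39, 246]
  L2: h(338,382)=(338*31+382)%997=890 h(39,246)=(39*31+246)%997=458 -> [890, 458]
  L3: h(890,458)=(890*31+458)%997=132 -> [132]
  root = 132 != target 778
Candidate D: set leaf[0] = 63 -> leaves = [63, 64, 10, 84, 95, 85, 70]
  L0: [63, 64, 10, 84, 95, 85, 70]
  L1: h(63,64)=(63*31+64)%997=23 h(10,84)=(10*31+84)%997=394 h(95,85)=(95*31+85)%997=39 h(70,70)=(70*31+70)%997=246 -> [23, 394, 39, 246]
  L2: h(23,394)=(23*31+394)%997=110 h(39,246)=(39*31+246)%997=458 -> [110, 458]
  L3: h(110,458)=(110*31+458)%997=877 -> [877]
  root = 877 != target 778
Candidate A produces the target root.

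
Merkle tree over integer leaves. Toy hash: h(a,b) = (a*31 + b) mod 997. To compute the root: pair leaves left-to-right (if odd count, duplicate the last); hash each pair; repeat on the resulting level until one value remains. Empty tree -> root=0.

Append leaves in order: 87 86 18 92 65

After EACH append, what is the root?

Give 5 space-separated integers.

Answer: 87 789 110 184 480

Derivation:
After append 87 (leaves=[87]):
  L0: [87]
  root=87
After append 86 (leaves=[87, 86]):
  L0: [87, 86]
  L1: h(87,86)=(87*31+86)%997=789 -> [789]
  root=789
After append 18 (leaves=[87, 86, 18]):
  L0: [87, 86, 18]
  L1: h(87,86)=(87*31+86)%997=789 h(18,18)=(18*31+18)%997=576 -> [789, 576]
  L2: h(789,576)=(789*31+576)%997=110 -> [110]
  root=110
After append 92 (leaves=[87, 86, 18, 92]):
  L0: [87, 86, 18, 92]
  L1: h(87,86)=(87*31+86)%997=789 h(18,92)=(18*31+92)%997=650 -> [789, 650]
  L2: h(789,650)=(789*31+650)%997=184 -> [184]
  root=184
After append 65 (leaves=[87, 86, 18, 92, 65]):
  L0: [87, 86, 18, 92, 65]
  L1: h(87,86)=(87*31+86)%997=789 h(18,92)=(18*31+92)%997=650 h(65,65)=(65*31+65)%997=86 -> [789, 650, 86]
  L2: h(789,650)=(789*31+650)%997=184 h(86,86)=(86*31+86)%997=758 -> [184, 758]
  L3: h(184,758)=(184*31+758)%997=480 -> [480]
  root=480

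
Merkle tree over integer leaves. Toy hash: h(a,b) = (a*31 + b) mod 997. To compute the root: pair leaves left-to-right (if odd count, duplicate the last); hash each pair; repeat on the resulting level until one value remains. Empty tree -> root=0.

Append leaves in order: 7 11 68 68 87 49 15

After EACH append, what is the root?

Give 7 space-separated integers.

Answer: 7 228 271 271 780 561 289

Derivation:
After append 7 (leaves=[7]):
  L0: [7]
  root=7
After append 11 (leaves=[7, 11]):
  L0: [7, 11]
  L1: h(7,11)=(7*31+11)%997=228 -> [228]
  root=228
After append 68 (leaves=[7, 11, 68]):
  L0: [7, 11, 68]
  L1: h(7,11)=(7*31+11)%997=228 h(68,68)=(68*31+68)%997=182 -> [228, 182]
  L2: h(228,182)=(228*31+182)%997=271 -> [271]
  root=271
After append 68 (leaves=[7, 11, 68, 68]):
  L0: [7, 11, 68, 68]
  L1: h(7,11)=(7*31+11)%997=228 h(68,68)=(68*31+68)%997=182 -> [228, 182]
  L2: h(228,182)=(228*31+182)%997=271 -> [271]
  root=271
After append 87 (leaves=[7, 11, 68, 68, 87]):
  L0: [7, 11, 68, 68, 87]
  L1: h(7,11)=(7*31+11)%997=228 h(68,68)=(68*31+68)%997=182 h(87,87)=(87*31+87)%997=790 -> [228, 182, 790]
  L2: h(228,182)=(228*31+182)%997=271 h(790,790)=(790*31+790)%997=355 -> [271, 355]
  L3: h(271,355)=(271*31+355)%997=780 -> [780]
  root=780
After append 49 (leaves=[7, 11, 68, 68, 87, 49]):
  L0: [7, 11, 68, 68, 87, 49]
  L1: h(7,11)=(7*31+11)%997=228 h(68,68)=(68*31+68)%997=182 h(87,49)=(87*31+49)%997=752 -> [228, 182, 752]
  L2: h(228,182)=(228*31+182)%997=271 h(752,752)=(752*31+752)%997=136 -> [271, 136]
  L3: h(271,136)=(271*31+136)%997=561 -> [561]
  root=561
After append 15 (leaves=[7, 11, 68, 68, 87, 49, 15]):
  L0: [7, 11, 68, 68, 87, 49, 15]
  L1: h(7,11)=(7*31+11)%997=228 h(68,68)=(68*31+68)%997=182 h(87,49)=(87*31+49)%997=752 h(15,15)=(15*31+15)%997=480 -> [228, 182, 752, 480]
  L2: h(228,182)=(228*31+182)%997=271 h(752,480)=(752*31+480)%997=861 -> [271, 861]
  L3: h(271,861)=(271*31+861)%997=289 -> [289]
  root=289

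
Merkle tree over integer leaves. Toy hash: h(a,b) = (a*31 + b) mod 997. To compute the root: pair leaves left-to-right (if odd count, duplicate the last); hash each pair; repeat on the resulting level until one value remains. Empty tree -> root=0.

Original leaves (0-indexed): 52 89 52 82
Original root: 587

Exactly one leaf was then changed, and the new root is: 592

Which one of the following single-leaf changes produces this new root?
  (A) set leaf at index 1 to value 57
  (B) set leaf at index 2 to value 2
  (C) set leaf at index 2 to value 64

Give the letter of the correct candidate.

Original leaves: [52, 89, 52, 82]
Target new root: 592
Try each candidate change and compute the resulting root:
Candidate A: set leaf[1] = 57 -> leaves = [52, 57, 52, 82]
  L0: [52, 57, 52, 82]
  L1: h(52,57)=(52*31+57)%997=672 h(52,82)=(52*31+82)%997=697 -> [672, 697]
  L2: h(672,697)=(672*31+697)%997=592 -> [592]
  root = 592 == target 592  ** MATCH **
Candidate B: set leaf[2] = 2 -> leaves = [52, 89, 2, 82]
  L0: [52, 89, 2, 82]
  L1: h(52,89)=(52*31+89)%997=704 h(2,82)=(2*31+82)%997=144 -> [704, 144]
  L2: h(704,144)=(704*31+144)%997=34 -> [34]
  root = 34 != target 592
Candidate C: set leaf[2] = 64 -> leaves = [52, 89, 64, 82]
  L0: [52, 89, 64, 82]
  L1: h(52,89)=(52*31+89)%997=704 h(64,82)=(64*31+82)%997=72 -> [704, 72]
  L2: h(704,72)=(704*31+72)%997=959 -> [959]
  root = 959 != target 592
Candidate A produces the target root.

Answer: A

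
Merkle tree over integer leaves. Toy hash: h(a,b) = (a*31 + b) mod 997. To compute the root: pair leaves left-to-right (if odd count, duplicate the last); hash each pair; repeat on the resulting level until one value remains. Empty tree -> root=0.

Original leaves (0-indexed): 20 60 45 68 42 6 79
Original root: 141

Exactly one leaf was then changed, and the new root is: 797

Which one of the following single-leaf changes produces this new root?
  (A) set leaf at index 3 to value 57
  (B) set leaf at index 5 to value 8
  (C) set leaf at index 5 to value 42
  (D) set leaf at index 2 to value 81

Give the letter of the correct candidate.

Answer: A

Derivation:
Original leaves: [20, 60, 45, 68, 42, 6, 79]
Target new root: 797
Try each candidate change and compute the resulting root:
Candidate A: set leaf[3] = 57 -> leaves = [20, 60, 45, 57, 42, 6, 79]
  L0: [20, 60, 45, 57, 42, 6, 79]
  L1: h(20,60)=(20*31+60)%997=680 h(45,57)=(45*31+57)%997=455 h(42,6)=(42*31+6)%997=311 h(79,79)=(79*31+79)%997=534 -> [680, 455, 311, 534]
  L2: h(680,455)=(680*31+455)%997=598 h(311,534)=(311*31+534)%997=205 -> [598, 205]
  L3: h(598,205)=(598*31+205)%997=797 -> [797]
  root = 797 == target 797  ** MATCH **
Candidate B: set leaf[5] = 8 -> leaves = [20, 60, 45, 68, 42, 8, 79]
  L0: [20, 60, 45, 68, 42, 8, 79]
  L1: h(20,60)=(20*31+60)%997=680 h(45,68)=(45*31+68)%997=466 h(42,8)=(42*31+8)%997=313 h(79,79)=(79*31+79)%997=534 -> [680, 466, 313, 534]
  L2: h(680,466)=(680*31+466)%997=609 h(313,534)=(313*31+534)%997=267 -> [609, 267]
  L3: h(609,267)=(609*31+267)%997=203 -> [203]
  root = 203 != target 797
Candidate C: set leaf[5] = 42 -> leaves = [20, 60, 45, 68, 42, 42, 79]
  L0: [20, 60, 45, 68, 42, 42, 79]
  L1: h(20,60)=(20*31+60)%997=680 h(45,68)=(45*31+68)%997=466 h(42,42)=(42*31+42)%997=347 h(79,79)=(79*31+79)%997=534 -> [680, 466, 347, 534]
  L2: h(680,466)=(680*31+466)%997=609 h(347,534)=(347*31+534)%997=324 -> [609, 324]
  L3: h(609,324)=(609*31+324)%997=260 -> [260]
  root = 260 != target 797
Candidate D: set leaf[2] = 81 -> leaves = [20, 60, 81, 68, 42, 6, 79]
  L0: [20, 60, 81, 68, 42, 6, 79]
  L1: h(20,60)=(20*31+60)%997=680 h(81,68)=(81*31+68)%997=585 h(42,6)=(42*31+6)%997=311 h(79,79)=(79*31+79)%997=534 -> [680, 585, 311, 534]
  L2: h(680,585)=(680*31+585)%997=728 h(311,534)=(311*31+534)%997=205 -> [728, 205]
  L3: h(728,205)=(728*31+205)%997=839 -> [839]
  root = 839 != target 797
Candidate A produces the target root.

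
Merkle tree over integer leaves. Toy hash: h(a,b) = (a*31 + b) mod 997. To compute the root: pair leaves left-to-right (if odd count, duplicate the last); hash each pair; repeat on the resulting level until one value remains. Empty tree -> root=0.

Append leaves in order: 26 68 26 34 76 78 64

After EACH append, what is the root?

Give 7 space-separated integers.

Answer: 26 874 10 18 616 680 294

Derivation:
After append 26 (leaves=[26]):
  L0: [26]
  root=26
After append 68 (leaves=[26, 68]):
  L0: [26, 68]
  L1: h(26,68)=(26*31+68)%997=874 -> [874]
  root=874
After append 26 (leaves=[26, 68, 26]):
  L0: [26, 68, 26]
  L1: h(26,68)=(26*31+68)%997=874 h(26,26)=(26*31+26)%997=832 -> [874, 832]
  L2: h(874,832)=(874*31+832)%997=10 -> [10]
  root=10
After append 34 (leaves=[26, 68, 26, 34]):
  L0: [26, 68, 26, 34]
  L1: h(26,68)=(26*31+68)%997=874 h(26,34)=(26*31+34)%997=840 -> [874, 840]
  L2: h(874,840)=(874*31+840)%997=18 -> [18]
  root=18
After append 76 (leaves=[26, 68, 26, 34, 76]):
  L0: [26, 68, 26, 34, 76]
  L1: h(26,68)=(26*31+68)%997=874 h(26,34)=(26*31+34)%997=840 h(76,76)=(76*31+76)%997=438 -> [874, 840, 438]
  L2: h(874,840)=(874*31+840)%997=18 h(438,438)=(438*31+438)%997=58 -> [18, 58]
  L3: h(18,58)=(18*31+58)%997=616 -> [616]
  root=616
After append 78 (leaves=[26, 68, 26, 34, 76, 78]):
  L0: [26, 68, 26, 34, 76, 78]
  L1: h(26,68)=(26*31+68)%997=874 h(26,34)=(26*31+34)%997=840 h(76,78)=(76*31+78)%997=440 -> [874, 840, 440]
  L2: h(874,840)=(874*31+840)%997=18 h(440,440)=(440*31+440)%997=122 -> [18, 122]
  L3: h(18,122)=(18*31+122)%997=680 -> [680]
  root=680
After append 64 (leaves=[26, 68, 26, 34, 76, 78, 64]):
  L0: [26, 68, 26, 34, 76, 78, 64]
  L1: h(26,68)=(26*31+68)%997=874 h(26,34)=(26*31+34)%997=840 h(76,78)=(76*31+78)%997=440 h(64,64)=(64*31+64)%997=54 -> [874, 840, 440, 54]
  L2: h(874,840)=(874*31+840)%997=18 h(440,54)=(440*31+54)%997=733 -> [18, 733]
  L3: h(18,733)=(18*31+733)%997=294 -> [294]
  root=294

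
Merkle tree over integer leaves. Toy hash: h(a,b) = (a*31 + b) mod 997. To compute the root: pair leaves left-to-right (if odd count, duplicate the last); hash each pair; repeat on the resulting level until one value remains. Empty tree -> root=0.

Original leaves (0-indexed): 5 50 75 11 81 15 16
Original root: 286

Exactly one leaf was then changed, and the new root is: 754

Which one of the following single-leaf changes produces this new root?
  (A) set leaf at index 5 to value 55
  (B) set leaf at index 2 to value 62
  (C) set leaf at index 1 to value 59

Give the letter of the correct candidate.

Original leaves: [5, 50, 75, 11, 81, 15, 16]
Target new root: 754
Try each candidate change and compute the resulting root:
Candidate A: set leaf[5] = 55 -> leaves = [5, 50, 75, 11, 81, 55, 16]
  L0: [5, 50, 75, 11, 81, 55, 16]
  L1: h(5,50)=(5*31+50)%997=205 h(75,11)=(75*31+11)%997=342 h(81,55)=(81*31+55)%997=572 h(16,16)=(16*31+16)%997=512 -> [205, 342, 572, 512]
  L2: h(205,342)=(205*31+342)%997=715 h(572,512)=(572*31+512)%997=298 -> [715, 298]
  L3: h(715,298)=(715*31+298)%997=529 -> [529]
  root = 529 != target 754
Candidate B: set leaf[2] = 62 -> leaves = [5, 50, 62, 11, 81, 15, 16]
  L0: [5, 50, 62, 11, 81, 15, 16]
  L1: h(5,50)=(5*31+50)%997=205 h(62,11)=(62*31+11)%997=936 h(81,15)=(81*31+15)%997=532 h(16,16)=(16*31+16)%997=512 -> [205, 936, 532, 512]
  L2: h(205,936)=(205*31+936)%997=312 h(532,512)=(532*31+512)%997=55 -> [312, 55]
  L3: h(312,55)=(312*31+55)%997=754 -> [754]
  root = 754 == target 754  ** MATCH **
Candidate C: set leaf[1] = 59 -> leaves = [5, 59, 75, 11, 81, 15, 16]
  L0: [5, 59, 75, 11, 81, 15, 16]
  L1: h(5,59)=(5*31+59)%997=214 h(75,11)=(75*31+11)%997=342 h(81,15)=(81*31+15)%997=532 h(16,16)=(16*31+16)%997=512 -> [214, 342, 532, 512]
  L2: h(214,342)=(214*31+342)%997=994 h(532,512)=(532*31+512)%997=55 -> [994, 55]
  L3: h(994,55)=(994*31+55)%997=959 -> [959]
  root = 959 != target 754
Candidate B produces the target root.

Answer: B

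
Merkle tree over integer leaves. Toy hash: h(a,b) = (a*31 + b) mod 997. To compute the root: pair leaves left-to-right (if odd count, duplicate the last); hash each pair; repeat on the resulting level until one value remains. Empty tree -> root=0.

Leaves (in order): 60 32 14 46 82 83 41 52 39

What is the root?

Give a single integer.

L0: [60, 32, 14, 46, 82, 83, 41, 52, 39]
L1: h(60,32)=(60*31+32)%997=895 h(14,46)=(14*31+46)%997=480 h(82,83)=(82*31+83)%997=631 h(41,52)=(41*31+52)%997=326 h(39,39)=(39*31+39)%997=251 -> [895, 480, 631, 326, 251]
L2: h(895,480)=(895*31+480)%997=309 h(631,326)=(631*31+326)%997=944 h(251,251)=(251*31+251)%997=56 -> [309, 944, 56]
L3: h(309,944)=(309*31+944)%997=553 h(56,56)=(56*31+56)%997=795 -> [553, 795]
L4: h(553,795)=(553*31+795)%997=989 -> [989]

Answer: 989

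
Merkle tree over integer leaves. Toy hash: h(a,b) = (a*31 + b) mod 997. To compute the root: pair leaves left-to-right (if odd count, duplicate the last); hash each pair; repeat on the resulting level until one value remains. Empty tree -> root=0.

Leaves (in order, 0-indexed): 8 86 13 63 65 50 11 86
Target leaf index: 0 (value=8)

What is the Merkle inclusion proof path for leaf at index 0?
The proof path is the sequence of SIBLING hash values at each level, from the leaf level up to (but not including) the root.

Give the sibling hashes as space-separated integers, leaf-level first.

Answer: 86 466 634

Derivation:
L0 (leaves): [8, 86, 13, 63, 65, 50, 11, 86], target index=0
L1: h(8,86)=(8*31+86)%997=334 [pair 0] h(13,63)=(13*31+63)%997=466 [pair 1] h(65,50)=(65*31+50)%997=71 [pair 2] h(11,86)=(11*31+86)%997=427 [pair 3] -> [334, 466, 71, 427]
  Sibling for proof at L0: 86
L2: h(334,466)=(334*31+466)%997=850 [pair 0] h(71,427)=(71*31+427)%997=634 [pair 1] -> [850, 634]
  Sibling for proof at L1: 466
L3: h(850,634)=(850*31+634)%997=65 [pair 0] -> [65]
  Sibling for proof at L2: 634
Root: 65
Proof path (sibling hashes from leaf to root): [86, 466, 634]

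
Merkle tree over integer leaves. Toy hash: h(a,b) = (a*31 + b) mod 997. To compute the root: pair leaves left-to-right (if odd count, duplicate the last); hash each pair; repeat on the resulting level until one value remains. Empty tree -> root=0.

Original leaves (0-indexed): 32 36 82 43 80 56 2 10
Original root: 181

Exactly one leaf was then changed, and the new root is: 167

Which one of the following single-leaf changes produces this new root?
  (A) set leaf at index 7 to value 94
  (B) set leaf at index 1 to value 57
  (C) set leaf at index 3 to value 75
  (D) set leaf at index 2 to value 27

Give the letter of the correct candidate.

Answer: D

Derivation:
Original leaves: [32, 36, 82, 43, 80, 56, 2, 10]
Target new root: 167
Try each candidate change and compute the resulting root:
Candidate A: set leaf[7] = 94 -> leaves = [32, 36, 82, 43, 80, 56, 2, 94]
  L0: [32, 36, 82, 43, 80, 56, 2, 94]
  L1: h(32,36)=(32*31+36)%997=31 h(82,43)=(82*31+43)%997=591 h(80,56)=(80*31+56)%997=542 h(2,94)=(2*31+94)%997=156 -> [31, 591, 542, 156]
  L2: h(31,591)=(31*31+591)%997=555 h(542,156)=(542*31+156)%997=9 -> [555, 9]
  L3: h(555,9)=(555*31+9)%997=265 -> [265]
  root = 265 != target 167
Candidate B: set leaf[1] = 57 -> leaves = [32, 57, 82, 43, 80, 56, 2, 10]
  L0: [32, 57, 82, 43, 80, 56, 2, 10]
  L1: h(32,57)=(32*31+57)%997=52 h(82,43)=(82*31+43)%997=591 h(80,56)=(80*31+56)%997=542 h(2,10)=(2*31+10)%997=72 -> [52, 591, 542, 72]
  L2: h(52,591)=(52*31+591)%997=209 h(542,72)=(542*31+72)%997=922 -> [209, 922]
  L3: h(209,922)=(209*31+922)%997=422 -> [422]
  root = 422 != target 167
Candidate C: set leaf[3] = 75 -> leaves = [32, 36, 82, 75, 80, 56, 2, 10]
  L0: [32, 36, 82, 75, 80, 56, 2, 10]
  L1: h(32,36)=(32*31+36)%997=31 h(82,75)=(82*31+75)%997=623 h(80,56)=(80*31+56)%997=542 h(2,10)=(2*31+10)%997=72 -> [31, 623, 542, 72]
  L2: h(31,623)=(31*31+623)%997=587 h(542,72)=(542*31+72)%997=922 -> [587, 922]
  L3: h(587,922)=(587*31+922)%997=176 -> [176]
  root = 176 != target 167
Candidate D: set leaf[2] = 27 -> leaves = [32, 36, 27, 43, 80, 56, 2, 10]
  L0: [32, 36, 27, 43, 80, 56, 2, 10]
  L1: h(32,36)=(32*31+36)%997=31 h(27,43)=(27*31+43)%997=880 h(80,56)=(80*31+56)%997=542 h(2,10)=(2*31+10)%997=72 -> [31, 880, 542, 72]
  L2: h(31,880)=(31*31+880)%997=844 h(542,72)=(542*31+72)%997=922 -> [844, 922]
  L3: h(844,922)=(844*31+922)%997=167 -> [167]
  root = 167 == target 167  ** MATCH **
Candidate D produces the target root.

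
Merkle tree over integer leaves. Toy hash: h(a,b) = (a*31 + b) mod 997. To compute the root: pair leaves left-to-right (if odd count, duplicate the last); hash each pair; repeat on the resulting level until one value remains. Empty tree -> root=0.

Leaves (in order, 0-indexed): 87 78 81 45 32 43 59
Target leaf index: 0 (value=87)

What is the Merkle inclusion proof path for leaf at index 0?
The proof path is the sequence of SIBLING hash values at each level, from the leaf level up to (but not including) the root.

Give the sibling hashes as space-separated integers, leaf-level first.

L0 (leaves): [87, 78, 81, 45, 32, 43, 59], target index=0
L1: h(87,78)=(87*31+78)%997=781 [pair 0] h(81,45)=(81*31+45)%997=562 [pair 1] h(32,43)=(32*31+43)%997=38 [pair 2] h(59,59)=(59*31+59)%997=891 [pair 3] -> [781, 562, 38, 891]
  Sibling for proof at L0: 78
L2: h(781,562)=(781*31+562)%997=845 [pair 0] h(38,891)=(38*31+891)%997=75 [pair 1] -> [845, 75]
  Sibling for proof at L1: 562
L3: h(845,75)=(845*31+75)%997=348 [pair 0] -> [348]
  Sibling for proof at L2: 75
Root: 348
Proof path (sibling hashes from leaf to root): [78, 562, 75]

Answer: 78 562 75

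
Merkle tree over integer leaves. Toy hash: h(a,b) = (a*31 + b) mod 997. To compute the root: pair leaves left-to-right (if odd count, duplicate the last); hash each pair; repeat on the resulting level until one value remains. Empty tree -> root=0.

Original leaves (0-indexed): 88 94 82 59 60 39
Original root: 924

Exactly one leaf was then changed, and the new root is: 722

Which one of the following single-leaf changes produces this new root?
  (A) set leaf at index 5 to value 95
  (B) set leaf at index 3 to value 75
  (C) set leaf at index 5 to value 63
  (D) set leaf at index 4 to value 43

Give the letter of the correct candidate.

Answer: A

Derivation:
Original leaves: [88, 94, 82, 59, 60, 39]
Target new root: 722
Try each candidate change and compute the resulting root:
Candidate A: set leaf[5] = 95 -> leaves = [88, 94, 82, 59, 60, 95]
  L0: [88, 94, 82, 59, 60, 95]
  L1: h(88,94)=(88*31+94)%997=828 h(82,59)=(82*31+59)%997=607 h(60,95)=(60*31+95)%997=958 -> [828, 607, 958]
  L2: h(828,607)=(828*31+607)%997=353 h(958,958)=(958*31+958)%997=746 -> [353, 746]
  L3: h(353,746)=(353*31+746)%997=722 -> [722]
  root = 722 == target 722  ** MATCH **
Candidate B: set leaf[3] = 75 -> leaves = [88, 94, 82, 75, 60, 39]
  L0: [88, 94, 82, 75, 60, 39]
  L1: h(88,94)=(88*31+94)%997=828 h(82,75)=(82*31+75)%997=623 h(60,39)=(60*31+39)%997=902 -> [828, 623, 902]
  L2: h(828,623)=(828*31+623)%997=369 h(902,902)=(902*31+902)%997=948 -> [369, 948]
  L3: h(369,948)=(369*31+948)%997=423 -> [423]
  root = 423 != target 722
Candidate C: set leaf[5] = 63 -> leaves = [88, 94, 82, 59, 60, 63]
  L0: [88, 94, 82, 59, 60, 63]
  L1: h(88,94)=(88*31+94)%997=828 h(82,59)=(82*31+59)%997=607 h(60,63)=(60*31+63)%997=926 -> [828, 607, 926]
  L2: h(828,607)=(828*31+607)%997=353 h(926,926)=(926*31+926)%997=719 -> [353, 719]
  L3: h(353,719)=(353*31+719)%997=695 -> [695]
  root = 695 != target 722
Candidate D: set leaf[4] = 43 -> leaves = [88, 94, 82, 59, 43, 39]
  L0: [88, 94, 82, 59, 43, 39]
  L1: h(88,94)=(88*31+94)%997=828 h(82,59)=(82*31+59)%997=607 h(43,39)=(43*31+39)%997=375 -> [828, 607, 375]
  L2: h(828,607)=(828*31+607)%997=353 h(375,375)=(375*31+375)%997=36 -> [353, 36]
  L3: h(353,36)=(353*31+36)%997=12 -> [12]
  root = 12 != target 722
Candidate A produces the target root.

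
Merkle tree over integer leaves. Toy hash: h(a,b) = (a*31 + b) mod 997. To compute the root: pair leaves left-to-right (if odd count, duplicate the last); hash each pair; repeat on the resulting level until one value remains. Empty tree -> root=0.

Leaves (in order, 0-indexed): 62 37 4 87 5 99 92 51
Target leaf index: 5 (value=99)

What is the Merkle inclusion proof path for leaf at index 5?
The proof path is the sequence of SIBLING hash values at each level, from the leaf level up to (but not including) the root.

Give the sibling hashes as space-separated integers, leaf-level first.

L0 (leaves): [62, 37, 4, 87, 5, 99, 92, 51], target index=5
L1: h(62,37)=(62*31+37)%997=962 [pair 0] h(4,87)=(4*31+87)%997=211 [pair 1] h(5,99)=(5*31+99)%997=254 [pair 2] h(92,51)=(92*31+51)%997=909 [pair 3] -> [962, 211, 254, 909]
  Sibling for proof at L0: 5
L2: h(962,211)=(962*31+211)%997=123 [pair 0] h(254,909)=(254*31+909)%997=807 [pair 1] -> [123, 807]
  Sibling for proof at L1: 909
L3: h(123,807)=(123*31+807)%997=632 [pair 0] -> [632]
  Sibling for proof at L2: 123
Root: 632
Proof path (sibling hashes from leaf to root): [5, 909, 123]

Answer: 5 909 123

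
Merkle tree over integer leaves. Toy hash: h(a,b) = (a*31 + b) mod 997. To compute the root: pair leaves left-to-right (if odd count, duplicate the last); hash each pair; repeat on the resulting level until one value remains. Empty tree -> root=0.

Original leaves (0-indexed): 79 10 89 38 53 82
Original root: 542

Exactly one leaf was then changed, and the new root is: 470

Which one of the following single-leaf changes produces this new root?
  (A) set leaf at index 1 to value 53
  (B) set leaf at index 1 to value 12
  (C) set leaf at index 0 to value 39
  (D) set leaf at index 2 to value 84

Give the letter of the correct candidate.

Answer: B

Derivation:
Original leaves: [79, 10, 89, 38, 53, 82]
Target new root: 470
Try each candidate change and compute the resulting root:
Candidate A: set leaf[1] = 53 -> leaves = [79, 53, 89, 38, 53, 82]
  L0: [79, 53, 89, 38, 53, 82]
  L1: h(79,53)=(79*31+53)%997=508 h(89,38)=(89*31+38)%997=803 h(53,82)=(53*31+82)%997=728 -> [508, 803, 728]
  L2: h(508,803)=(508*31+803)%997=599 h(728,728)=(728*31+728)%997=365 -> [599, 365]
  L3: h(599,365)=(599*31+365)%997=988 -> [988]
  root = 988 != target 470
Candidate B: set leaf[1] = 12 -> leaves = [79, 12, 89, 38, 53, 82]
  L0: [79, 12, 89, 38, 53, 82]
  L1: h(79,12)=(79*31+12)%997=467 h(89,38)=(89*31+38)%997=803 h(53,82)=(53*31+82)%997=728 -> [467, 803, 728]
  L2: h(467,803)=(467*31+803)%997=325 h(728,728)=(728*31+728)%997=365 -> [325, 365]
  L3: h(325,365)=(325*31+365)%997=470 -> [470]
  root = 470 == target 470  ** MATCH **
Candidate C: set leaf[0] = 39 -> leaves = [39, 10, 89, 38, 53, 82]
  L0: [39, 10, 89, 38, 53, 82]
  L1: h(39,10)=(39*31+10)%997=222 h(89,38)=(89*31+38)%997=803 h(53,82)=(53*31+82)%997=728 -> [222, 803, 728]
  L2: h(222,803)=(222*31+803)%997=706 h(728,728)=(728*31+728)%997=365 -> [706, 365]
  L3: h(706,365)=(706*31+365)%997=317 -> [317]
  root = 317 != target 470
Candidate D: set leaf[2] = 84 -> leaves = [79, 10, 84, 38, 53, 82]
  L0: [79, 10, 84, 38, 53, 82]
  L1: h(79,10)=(79*31+10)%997=465 h(84,38)=(84*31+38)%997=648 h(53,82)=(53*31+82)%997=728 -> [465, 648, 728]
  L2: h(465,648)=(465*31+648)%997=108 h(728,728)=(728*31+728)%997=365 -> [108, 365]
  L3: h(108,365)=(108*31+365)%997=722 -> [722]
  root = 722 != target 470
Candidate B produces the target root.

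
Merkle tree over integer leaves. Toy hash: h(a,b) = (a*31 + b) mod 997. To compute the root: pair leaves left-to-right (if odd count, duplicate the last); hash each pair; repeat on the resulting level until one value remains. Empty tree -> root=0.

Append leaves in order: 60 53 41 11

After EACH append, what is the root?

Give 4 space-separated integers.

Answer: 60 916 795 765

Derivation:
After append 60 (leaves=[60]):
  L0: [60]
  root=60
After append 53 (leaves=[60, 53]):
  L0: [60, 53]
  L1: h(60,53)=(60*31+53)%997=916 -> [916]
  root=916
After append 41 (leaves=[60, 53, 41]):
  L0: [60, 53, 41]
  L1: h(60,53)=(60*31+53)%997=916 h(41,41)=(41*31+41)%997=315 -> [916, 315]
  L2: h(916,315)=(916*31+315)%997=795 -> [795]
  root=795
After append 11 (leaves=[60, 53, 41, 11]):
  L0: [60, 53, 41, 11]
  L1: h(60,53)=(60*31+53)%997=916 h(41,11)=(41*31+11)%997=285 -> [916, 285]
  L2: h(916,285)=(916*31+285)%997=765 -> [765]
  root=765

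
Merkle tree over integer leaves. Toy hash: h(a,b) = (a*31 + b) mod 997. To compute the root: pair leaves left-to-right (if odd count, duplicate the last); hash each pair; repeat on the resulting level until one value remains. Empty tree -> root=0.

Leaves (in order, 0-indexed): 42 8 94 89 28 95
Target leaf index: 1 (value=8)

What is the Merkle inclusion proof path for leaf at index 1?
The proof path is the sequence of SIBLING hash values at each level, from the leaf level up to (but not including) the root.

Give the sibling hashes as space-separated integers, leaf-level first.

Answer: 42 12 906

Derivation:
L0 (leaves): [42, 8, 94, 89, 28, 95], target index=1
L1: h(42,8)=(42*31+8)%997=313 [pair 0] h(94,89)=(94*31+89)%997=12 [pair 1] h(28,95)=(28*31+95)%997=963 [pair 2] -> [313, 12, 963]
  Sibling for proof at L0: 42
L2: h(313,12)=(313*31+12)%997=742 [pair 0] h(963,963)=(963*31+963)%997=906 [pair 1] -> [742, 906]
  Sibling for proof at L1: 12
L3: h(742,906)=(742*31+906)%997=977 [pair 0] -> [977]
  Sibling for proof at L2: 906
Root: 977
Proof path (sibling hashes from leaf to root): [42, 12, 906]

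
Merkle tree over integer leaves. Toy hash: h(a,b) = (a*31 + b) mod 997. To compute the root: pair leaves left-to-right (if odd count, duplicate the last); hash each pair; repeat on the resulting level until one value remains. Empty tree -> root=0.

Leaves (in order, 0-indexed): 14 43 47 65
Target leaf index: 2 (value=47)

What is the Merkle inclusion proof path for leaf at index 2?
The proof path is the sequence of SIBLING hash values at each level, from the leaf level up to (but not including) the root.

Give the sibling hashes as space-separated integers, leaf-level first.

Answer: 65 477

Derivation:
L0 (leaves): [14, 43, 47, 65], target index=2
L1: h(14,43)=(14*31+43)%997=477 [pair 0] h(47,65)=(47*31+65)%997=525 [pair 1] -> [477, 525]
  Sibling for proof at L0: 65
L2: h(477,525)=(477*31+525)%997=357 [pair 0] -> [357]
  Sibling for proof at L1: 477
Root: 357
Proof path (sibling hashes from leaf to root): [65, 477]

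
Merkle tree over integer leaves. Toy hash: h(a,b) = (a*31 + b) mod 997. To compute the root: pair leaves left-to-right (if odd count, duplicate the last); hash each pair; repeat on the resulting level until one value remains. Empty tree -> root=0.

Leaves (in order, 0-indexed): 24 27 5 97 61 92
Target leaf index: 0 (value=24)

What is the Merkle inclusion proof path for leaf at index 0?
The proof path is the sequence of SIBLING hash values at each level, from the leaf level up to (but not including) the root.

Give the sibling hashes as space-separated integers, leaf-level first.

L0 (leaves): [24, 27, 5, 97, 61, 92], target index=0
L1: h(24,27)=(24*31+27)%997=771 [pair 0] h(5,97)=(5*31+97)%997=252 [pair 1] h(61,92)=(61*31+92)%997=986 [pair 2] -> [771, 252, 986]
  Sibling for proof at L0: 27
L2: h(771,252)=(771*31+252)%997=225 [pair 0] h(986,986)=(986*31+986)%997=645 [pair 1] -> [225, 645]
  Sibling for proof at L1: 252
L3: h(225,645)=(225*31+645)%997=641 [pair 0] -> [641]
  Sibling for proof at L2: 645
Root: 641
Proof path (sibling hashes from leaf to root): [27, 252, 645]

Answer: 27 252 645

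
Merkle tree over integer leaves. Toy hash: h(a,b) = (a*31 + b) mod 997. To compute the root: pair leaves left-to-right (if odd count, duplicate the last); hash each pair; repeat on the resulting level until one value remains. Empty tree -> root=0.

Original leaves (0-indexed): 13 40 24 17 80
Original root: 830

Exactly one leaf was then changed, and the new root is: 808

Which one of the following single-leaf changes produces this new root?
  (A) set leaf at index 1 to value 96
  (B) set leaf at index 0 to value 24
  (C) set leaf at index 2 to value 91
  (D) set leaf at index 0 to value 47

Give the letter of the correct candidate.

Answer: A

Derivation:
Original leaves: [13, 40, 24, 17, 80]
Target new root: 808
Try each candidate change and compute the resulting root:
Candidate A: set leaf[1] = 96 -> leaves = [13, 96, 24, 17, 80]
  L0: [13, 96, 24, 17, 80]
  L1: h(13,96)=(13*31+96)%997=499 h(24,17)=(24*31+17)%997=761 h(80,80)=(80*31+80)%997=566 -> [499, 761, 566]
  L2: h(499,761)=(499*31+761)%997=278 h(566,566)=(566*31+566)%997=166 -> [278, 166]
  L3: h(278,166)=(278*31+166)%997=808 -> [808]
  root = 808 == target 808  ** MATCH **
Candidate B: set leaf[0] = 24 -> leaves = [24, 40, 24, 17, 80]
  L0: [24, 40, 24, 17, 80]
  L1: h(24,40)=(24*31+40)%997=784 h(24,17)=(24*31+17)%997=761 h(80,80)=(80*31+80)%997=566 -> [784, 761, 566]
  L2: h(784,761)=(784*31+761)%997=140 h(566,566)=(566*31+566)%997=166 -> [140, 166]
  L3: h(140,166)=(140*31+166)%997=518 -> [518]
  root = 518 != target 808
Candidate C: set leaf[2] = 91 -> leaves = [13, 40, 91, 17, 80]
  L0: [13, 40, 91, 17, 80]
  L1: h(13,40)=(13*31+40)%997=443 h(91,17)=(91*31+17)%997=844 h(80,80)=(80*31+80)%997=566 -> [443, 844, 566]
  L2: h(443,844)=(443*31+844)%997=619 h(566,566)=(566*31+566)%997=166 -> [619, 166]
  L3: h(619,166)=(619*31+166)%997=412 -> [412]
  root = 412 != target 808
Candidate D: set leaf[0] = 47 -> leaves = [47, 40, 24, 17, 80]
  L0: [47, 40, 24, 17, 80]
  L1: h(47,40)=(47*31+40)%997=500 h(24,17)=(24*31+17)%997=761 h(80,80)=(80*31+80)%997=566 -> [500, 761, 566]
  L2: h(500,761)=(500*31+761)%997=309 h(566,566)=(566*31+566)%997=166 -> [309, 166]
  L3: h(309,166)=(309*31+166)%997=772 -> [772]
  root = 772 != target 808
Candidate A produces the target root.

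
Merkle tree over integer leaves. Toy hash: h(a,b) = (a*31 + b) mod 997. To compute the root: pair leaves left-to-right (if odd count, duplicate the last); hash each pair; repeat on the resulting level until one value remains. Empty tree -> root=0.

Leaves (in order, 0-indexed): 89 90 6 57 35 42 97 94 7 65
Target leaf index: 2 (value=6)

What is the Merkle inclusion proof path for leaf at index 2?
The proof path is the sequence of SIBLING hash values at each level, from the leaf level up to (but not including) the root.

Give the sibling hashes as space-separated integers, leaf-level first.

Answer: 57 855 152 635

Derivation:
L0 (leaves): [89, 90, 6, 57, 35, 42, 97, 94, 7, 65], target index=2
L1: h(89,90)=(89*31+90)%997=855 [pair 0] h(6,57)=(6*31+57)%997=243 [pair 1] h(35,42)=(35*31+42)%997=130 [pair 2] h(97,94)=(97*31+94)%997=110 [pair 3] h(7,65)=(7*31+65)%997=282 [pair 4] -> [855, 243, 130, 110, 282]
  Sibling for proof at L0: 57
L2: h(855,243)=(855*31+243)%997=826 [pair 0] h(130,110)=(130*31+110)%997=152 [pair 1] h(282,282)=(282*31+282)%997=51 [pair 2] -> [826, 152, 51]
  Sibling for proof at L1: 855
L3: h(826,152)=(826*31+152)%997=833 [pair 0] h(51,51)=(51*31+51)%997=635 [pair 1] -> [833, 635]
  Sibling for proof at L2: 152
L4: h(833,635)=(833*31+635)%997=536 [pair 0] -> [536]
  Sibling for proof at L3: 635
Root: 536
Proof path (sibling hashes from leaf to root): [57, 855, 152, 635]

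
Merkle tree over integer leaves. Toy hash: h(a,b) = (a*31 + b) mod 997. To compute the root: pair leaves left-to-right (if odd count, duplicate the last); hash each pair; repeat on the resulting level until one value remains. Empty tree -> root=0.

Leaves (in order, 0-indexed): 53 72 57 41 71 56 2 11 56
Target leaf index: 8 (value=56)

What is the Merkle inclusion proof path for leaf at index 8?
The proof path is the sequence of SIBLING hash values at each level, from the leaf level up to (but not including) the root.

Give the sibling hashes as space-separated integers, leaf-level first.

L0 (leaves): [53, 72, 57, 41, 71, 56, 2, 11, 56], target index=8
L1: h(53,72)=(53*31+72)%997=718 [pair 0] h(57,41)=(57*31+41)%997=811 [pair 1] h(71,56)=(71*31+56)%997=263 [pair 2] h(2,11)=(2*31+11)%997=73 [pair 3] h(56,56)=(56*31+56)%997=795 [pair 4] -> [718, 811, 263, 73, 795]
  Sibling for proof at L0: 56
L2: h(718,811)=(718*31+811)%997=138 [pair 0] h(263,73)=(263*31+73)%997=250 [pair 1] h(795,795)=(795*31+795)%997=515 [pair 2] -> [138, 250, 515]
  Sibling for proof at L1: 795
L3: h(138,250)=(138*31+250)%997=540 [pair 0] h(515,515)=(515*31+515)%997=528 [pair 1] -> [540, 528]
  Sibling for proof at L2: 515
L4: h(540,528)=(540*31+528)%997=319 [pair 0] -> [319]
  Sibling for proof at L3: 540
Root: 319
Proof path (sibling hashes from leaf to root): [56, 795, 515, 540]

Answer: 56 795 515 540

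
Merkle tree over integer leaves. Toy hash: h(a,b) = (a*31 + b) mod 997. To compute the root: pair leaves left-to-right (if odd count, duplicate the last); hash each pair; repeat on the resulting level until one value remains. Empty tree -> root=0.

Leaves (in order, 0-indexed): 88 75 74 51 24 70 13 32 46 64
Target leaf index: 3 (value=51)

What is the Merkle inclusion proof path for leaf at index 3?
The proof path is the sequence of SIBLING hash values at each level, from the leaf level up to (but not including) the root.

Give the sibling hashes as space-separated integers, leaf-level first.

L0 (leaves): [88, 75, 74, 51, 24, 70, 13, 32, 46, 64], target index=3
L1: h(88,75)=(88*31+75)%997=809 [pair 0] h(74,51)=(74*31+51)%997=351 [pair 1] h(24,70)=(24*31+70)%997=814 [pair 2] h(13,32)=(13*31+32)%997=435 [pair 3] h(46,64)=(46*31+64)%997=493 [pair 4] -> [809, 351, 814, 435, 493]
  Sibling for proof at L0: 74
L2: h(809,351)=(809*31+351)%997=505 [pair 0] h(814,435)=(814*31+435)%997=744 [pair 1] h(493,493)=(493*31+493)%997=821 [pair 2] -> [505, 744, 821]
  Sibling for proof at L1: 809
L3: h(505,744)=(505*31+744)%997=447 [pair 0] h(821,821)=(821*31+821)%997=350 [pair 1] -> [447, 350]
  Sibling for proof at L2: 744
L4: h(447,350)=(447*31+350)%997=249 [pair 0] -> [249]
  Sibling for proof at L3: 350
Root: 249
Proof path (sibling hashes from leaf to root): [74, 809, 744, 350]

Answer: 74 809 744 350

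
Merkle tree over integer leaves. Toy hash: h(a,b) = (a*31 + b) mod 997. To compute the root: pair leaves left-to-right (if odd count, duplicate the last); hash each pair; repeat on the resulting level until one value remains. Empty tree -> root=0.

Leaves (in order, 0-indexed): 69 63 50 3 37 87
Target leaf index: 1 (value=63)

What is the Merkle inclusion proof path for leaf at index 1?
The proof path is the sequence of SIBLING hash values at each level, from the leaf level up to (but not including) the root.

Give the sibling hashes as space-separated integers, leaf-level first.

L0 (leaves): [69, 63, 50, 3, 37, 87], target index=1
L1: h(69,63)=(69*31+63)%997=208 [pair 0] h(50,3)=(50*31+3)%997=556 [pair 1] h(37,87)=(37*31+87)%997=237 [pair 2] -> [208, 556, 237]
  Sibling for proof at L0: 69
L2: h(208,556)=(208*31+556)%997=25 [pair 0] h(237,237)=(237*31+237)%997=605 [pair 1] -> [25, 605]
  Sibling for proof at L1: 556
L3: h(25,605)=(25*31+605)%997=383 [pair 0] -> [383]
  Sibling for proof at L2: 605
Root: 383
Proof path (sibling hashes from leaf to root): [69, 556, 605]

Answer: 69 556 605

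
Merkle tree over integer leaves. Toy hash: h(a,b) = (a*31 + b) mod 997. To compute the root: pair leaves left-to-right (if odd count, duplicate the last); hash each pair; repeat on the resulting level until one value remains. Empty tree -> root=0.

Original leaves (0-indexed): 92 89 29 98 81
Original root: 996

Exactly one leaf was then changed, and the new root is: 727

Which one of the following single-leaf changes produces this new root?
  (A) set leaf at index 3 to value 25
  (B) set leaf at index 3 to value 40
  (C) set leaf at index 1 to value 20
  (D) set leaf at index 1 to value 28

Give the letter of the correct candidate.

Original leaves: [92, 89, 29, 98, 81]
Target new root: 727
Try each candidate change and compute the resulting root:
Candidate A: set leaf[3] = 25 -> leaves = [92, 89, 29, 25, 81]
  L0: [92, 89, 29, 25, 81]
  L1: h(92,89)=(92*31+89)%997=947 h(29,25)=(29*31+25)%997=924 h(81,81)=(81*31+81)%997=598 -> [947, 924, 598]
  L2: h(947,924)=(947*31+924)%997=371 h(598,598)=(598*31+598)%997=193 -> [371, 193]
  L3: h(371,193)=(371*31+193)%997=727 -> [727]
  root = 727 == target 727  ** MATCH **
Candidate B: set leaf[3] = 40 -> leaves = [92, 89, 29, 40, 81]
  L0: [92, 89, 29, 40, 81]
  L1: h(92,89)=(92*31+89)%997=947 h(29,40)=(29*31+40)%997=939 h(81,81)=(81*31+81)%997=598 -> [947, 939, 598]
  L2: h(947,939)=(947*31+939)%997=386 h(598,598)=(598*31+598)%997=193 -> [386, 193]
  L3: h(386,193)=(386*31+193)%997=195 -> [195]
  root = 195 != target 727
Candidate C: set leaf[1] = 20 -> leaves = [92, 20, 29, 98, 81]
  L0: [92, 20, 29, 98, 81]
  L1: h(92,20)=(92*31+20)%997=878 h(29,98)=(29*31+98)%997=0 h(81,81)=(81*31+81)%997=598 -> [878, 0, 598]
  L2: h(878,0)=(878*31+0)%997=299 h(598,598)=(598*31+598)%997=193 -> [299, 193]
  L3: h(299,193)=(299*31+193)%997=489 -> [489]
  root = 489 != target 727
Candidate D: set leaf[1] = 28 -> leaves = [92, 28, 29, 98, 81]
  L0: [92, 28, 29, 98, 81]
  L1: h(92,28)=(92*31+28)%997=886 h(29,98)=(29*31+98)%997=0 h(81,81)=(81*31+81)%997=598 -> [886, 0, 598]
  L2: h(886,0)=(886*31+0)%997=547 h(598,598)=(598*31+598)%997=193 -> [547, 193]
  L3: h(547,193)=(547*31+193)%997=201 -> [201]
  root = 201 != target 727
Candidate A produces the target root.

Answer: A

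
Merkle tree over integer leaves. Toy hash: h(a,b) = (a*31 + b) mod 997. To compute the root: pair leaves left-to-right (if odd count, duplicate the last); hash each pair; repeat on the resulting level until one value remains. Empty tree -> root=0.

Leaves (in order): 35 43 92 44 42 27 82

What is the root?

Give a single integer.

L0: [35, 43, 92, 44, 42, 27, 82]
L1: h(35,43)=(35*31+43)%997=131 h(92,44)=(92*31+44)%997=902 h(42,27)=(42*31+27)%997=332 h(82,82)=(82*31+82)%997=630 -> [131, 902, 332, 630]
L2: h(131,902)=(131*31+902)%997=975 h(332,630)=(332*31+630)%997=952 -> [975, 952]
L3: h(975,952)=(975*31+952)%997=270 -> [270]

Answer: 270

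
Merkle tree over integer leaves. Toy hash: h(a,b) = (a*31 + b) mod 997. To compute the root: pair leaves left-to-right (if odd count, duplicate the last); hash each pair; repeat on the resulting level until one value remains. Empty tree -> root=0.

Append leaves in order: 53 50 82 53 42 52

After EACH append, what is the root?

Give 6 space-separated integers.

Answer: 53 696 272 243 691 14

Derivation:
After append 53 (leaves=[53]):
  L0: [53]
  root=53
After append 50 (leaves=[53, 50]):
  L0: [53, 50]
  L1: h(53,50)=(53*31+50)%997=696 -> [696]
  root=696
After append 82 (leaves=[53, 50, 82]):
  L0: [53, 50, 82]
  L1: h(53,50)=(53*31+50)%997=696 h(82,82)=(82*31+82)%997=630 -> [696, 630]
  L2: h(696,630)=(696*31+630)%997=272 -> [272]
  root=272
After append 53 (leaves=[53, 50, 82, 53]):
  L0: [53, 50, 82, 53]
  L1: h(53,50)=(53*31+50)%997=696 h(82,53)=(82*31+53)%997=601 -> [696, 601]
  L2: h(696,601)=(696*31+601)%997=243 -> [243]
  root=243
After append 42 (leaves=[53, 50, 82, 53, 42]):
  L0: [53, 50, 82, 53, 42]
  L1: h(53,50)=(53*31+50)%997=696 h(82,53)=(82*31+53)%997=601 h(42,42)=(42*31+42)%997=347 -> [696, 601, 347]
  L2: h(696,601)=(696*31+601)%997=243 h(347,347)=(347*31+347)%997=137 -> [243, 137]
  L3: h(243,137)=(243*31+137)%997=691 -> [691]
  root=691
After append 52 (leaves=[53, 50, 82, 53, 42, 52]):
  L0: [53, 50, 82, 53, 42, 52]
  L1: h(53,50)=(53*31+50)%997=696 h(82,53)=(82*31+53)%997=601 h(42,52)=(42*31+52)%997=357 -> [696, 601, 357]
  L2: h(696,601)=(696*31+601)%997=243 h(357,357)=(357*31+357)%997=457 -> [243, 457]
  L3: h(243,457)=(243*31+457)%997=14 -> [14]
  root=14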